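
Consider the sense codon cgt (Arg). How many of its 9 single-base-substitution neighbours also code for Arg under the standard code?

Position 1: none → 0 synonymous.
Position 2: none → 0 synonymous.
Position 3: CGC, CGA, CGG → 3 synonymous.
Total: 0 + 0 + 3 = 3.

3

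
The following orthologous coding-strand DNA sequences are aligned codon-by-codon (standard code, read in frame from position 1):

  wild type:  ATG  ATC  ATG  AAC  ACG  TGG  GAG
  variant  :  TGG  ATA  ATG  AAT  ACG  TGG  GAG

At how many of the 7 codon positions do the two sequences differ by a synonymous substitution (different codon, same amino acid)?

Codon 1: ATG Met / TGG Trp — nonsynonymous.
Codon 2: ATC Ile / ATA Ile — synonymous.
Codon 3: ATG Met / ATG Met — identical.
Codon 4: AAC Asn / AAT Asn — synonymous.
Codon 5: ACG Thr / ACG Thr — identical.
Codon 6: TGG Trp / TGG Trp — identical.
Codon 7: GAG Glu / GAG Glu — identical.
Synonymous differences: 2.

2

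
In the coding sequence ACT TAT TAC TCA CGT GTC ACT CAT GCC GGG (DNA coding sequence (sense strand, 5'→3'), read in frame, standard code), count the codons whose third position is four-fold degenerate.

7

Codon 1 ACT (Thr): third position 4-fold.
Codon 2 TAT (Tyr): third position 2-fold.
Codon 3 TAC (Tyr): third position 2-fold.
Codon 4 TCA (Ser): third position 4-fold.
Codon 5 CGT (Arg): third position 4-fold.
Codon 6 GTC (Val): third position 4-fold.
Codon 7 ACT (Thr): third position 4-fold.
Codon 8 CAT (His): third position 2-fold.
Codon 9 GCC (Ala): third position 4-fold.
Codon 10 GGG (Gly): third position 4-fold.
Four-fold degenerate third positions: 7.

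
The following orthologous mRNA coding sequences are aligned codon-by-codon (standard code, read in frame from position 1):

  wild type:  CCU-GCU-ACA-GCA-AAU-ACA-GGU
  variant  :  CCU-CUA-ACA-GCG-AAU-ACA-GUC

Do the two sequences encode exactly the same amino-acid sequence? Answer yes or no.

Codon 1: CCU Pro / CCU Pro — identical.
Codon 2: GCU Ala / CUA Leu — nonsynonymous.
Codon 3: ACA Thr / ACA Thr — identical.
Codon 4: GCA Ala / GCG Ala — synonymous.
Codon 5: AAU Asn / AAU Asn — identical.
Codon 6: ACA Thr / ACA Thr — identical.
Codon 7: GGU Gly / GUC Val — nonsynonymous.
Nonsynonymous differences: 2 → different protein.

no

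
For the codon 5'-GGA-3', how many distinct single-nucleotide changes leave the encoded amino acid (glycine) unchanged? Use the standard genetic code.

3

Position 1: none → 0 synonymous.
Position 2: none → 0 synonymous.
Position 3: GGU, GGC, GGG → 3 synonymous.
Total: 0 + 0 + 3 = 3.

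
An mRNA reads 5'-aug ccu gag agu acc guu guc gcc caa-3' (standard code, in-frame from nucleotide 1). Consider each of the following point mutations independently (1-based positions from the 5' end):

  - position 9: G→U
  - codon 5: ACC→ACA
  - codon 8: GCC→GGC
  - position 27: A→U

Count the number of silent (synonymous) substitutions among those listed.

Codon 3: GAG (Glu) → GAU (Asp) — missense.
Codon 5: ACC (Thr) → ACA (Thr) — synonymous.
Codon 8: GCC (Ala) → GGC (Gly) — missense.
Codon 9: CAA (Gln) → CAU (His) — missense.
Synonymous: 1 of 4.

1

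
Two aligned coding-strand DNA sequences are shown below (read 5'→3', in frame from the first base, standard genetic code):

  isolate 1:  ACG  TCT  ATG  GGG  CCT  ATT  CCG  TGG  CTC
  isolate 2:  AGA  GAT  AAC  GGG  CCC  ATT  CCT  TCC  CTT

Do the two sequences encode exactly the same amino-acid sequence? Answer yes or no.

no

Codon 1: ACG Thr / AGA Arg — nonsynonymous.
Codon 2: TCT Ser / GAT Asp — nonsynonymous.
Codon 3: ATG Met / AAC Asn — nonsynonymous.
Codon 4: GGG Gly / GGG Gly — identical.
Codon 5: CCT Pro / CCC Pro — synonymous.
Codon 6: ATT Ile / ATT Ile — identical.
Codon 7: CCG Pro / CCT Pro — synonymous.
Codon 8: TGG Trp / TCC Ser — nonsynonymous.
Codon 9: CTC Leu / CTT Leu — synonymous.
Nonsynonymous differences: 4 → different protein.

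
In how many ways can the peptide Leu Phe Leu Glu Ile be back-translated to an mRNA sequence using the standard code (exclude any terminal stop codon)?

Leu: 6 codons.
Phe: 2 codons.
Leu: 6 codons.
Glu: 2 codons.
Ile: 3 codons.
6 × 2 × 6 × 2 × 3 = 432.

432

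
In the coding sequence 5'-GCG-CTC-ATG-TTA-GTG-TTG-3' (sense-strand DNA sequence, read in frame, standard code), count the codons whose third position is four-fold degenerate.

Codon 1 GCG (Ala): third position 4-fold.
Codon 2 CTC (Leu): third position 4-fold.
Codon 3 ATG (Met): third position 1-fold.
Codon 4 TTA (Leu): third position 2-fold.
Codon 5 GTG (Val): third position 4-fold.
Codon 6 TTG (Leu): third position 2-fold.
Four-fold degenerate third positions: 3.

3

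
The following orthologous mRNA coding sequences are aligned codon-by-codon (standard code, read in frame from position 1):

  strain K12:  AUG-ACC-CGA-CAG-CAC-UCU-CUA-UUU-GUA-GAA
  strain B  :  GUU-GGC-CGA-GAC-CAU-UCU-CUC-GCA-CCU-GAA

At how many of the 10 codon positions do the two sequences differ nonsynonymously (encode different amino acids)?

5

Codon 1: AUG Met / GUU Val — nonsynonymous.
Codon 2: ACC Thr / GGC Gly — nonsynonymous.
Codon 3: CGA Arg / CGA Arg — identical.
Codon 4: CAG Gln / GAC Asp — nonsynonymous.
Codon 5: CAC His / CAU His — synonymous.
Codon 6: UCU Ser / UCU Ser — identical.
Codon 7: CUA Leu / CUC Leu — synonymous.
Codon 8: UUU Phe / GCA Ala — nonsynonymous.
Codon 9: GUA Val / CCU Pro — nonsynonymous.
Codon 10: GAA Glu / GAA Glu — identical.
Nonsynonymous differences: 5.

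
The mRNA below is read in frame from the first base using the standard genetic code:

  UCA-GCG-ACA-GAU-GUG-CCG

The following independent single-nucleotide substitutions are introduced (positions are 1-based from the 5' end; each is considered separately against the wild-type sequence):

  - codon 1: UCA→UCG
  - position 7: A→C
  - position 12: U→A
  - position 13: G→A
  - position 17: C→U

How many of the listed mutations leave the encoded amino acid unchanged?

1

Codon 1: UCA (Ser) → UCG (Ser) — synonymous.
Codon 3: ACA (Thr) → CCA (Pro) — missense.
Codon 4: GAU (Asp) → GAA (Glu) — missense.
Codon 5: GUG (Val) → AUG (Met) — missense.
Codon 6: CCG (Pro) → CUG (Leu) — missense.
Synonymous: 1 of 5.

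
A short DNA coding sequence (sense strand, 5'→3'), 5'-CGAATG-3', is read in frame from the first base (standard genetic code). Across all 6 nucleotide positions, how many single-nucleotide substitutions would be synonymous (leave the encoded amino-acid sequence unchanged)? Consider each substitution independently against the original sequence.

Codon 1 (CGA, Arg): 4 synonymous substitutions.
Codon 2 (ATG, Met): 0 synonymous substitutions.
Total: 4 + 0 = 4.

4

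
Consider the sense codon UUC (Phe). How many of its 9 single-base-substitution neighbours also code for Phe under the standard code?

1

Position 1: none → 0 synonymous.
Position 2: none → 0 synonymous.
Position 3: UUU → 1 synonymous.
Total: 0 + 0 + 1 = 1.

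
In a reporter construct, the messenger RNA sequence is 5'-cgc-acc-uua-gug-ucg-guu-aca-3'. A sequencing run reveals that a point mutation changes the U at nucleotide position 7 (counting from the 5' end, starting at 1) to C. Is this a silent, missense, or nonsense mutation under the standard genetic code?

Position 7 falls in codon 3: UUA → Leu.
After the substitution the codon is CUA → Leu.
Both encode Leu, so the change is synonymous.

silent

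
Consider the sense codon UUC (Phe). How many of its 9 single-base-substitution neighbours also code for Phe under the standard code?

1

Position 1: none → 0 synonymous.
Position 2: none → 0 synonymous.
Position 3: UUU → 1 synonymous.
Total: 0 + 0 + 1 = 1.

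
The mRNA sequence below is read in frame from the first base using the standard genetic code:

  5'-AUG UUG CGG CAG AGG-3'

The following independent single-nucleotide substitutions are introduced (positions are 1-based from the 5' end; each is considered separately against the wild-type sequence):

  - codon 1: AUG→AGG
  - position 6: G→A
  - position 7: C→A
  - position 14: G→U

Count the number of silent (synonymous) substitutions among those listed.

2

Codon 1: AUG (Met) → AGG (Arg) — missense.
Codon 2: UUG (Leu) → UUA (Leu) — synonymous.
Codon 3: CGG (Arg) → AGG (Arg) — synonymous.
Codon 5: AGG (Arg) → AUG (Met) — missense.
Synonymous: 2 of 4.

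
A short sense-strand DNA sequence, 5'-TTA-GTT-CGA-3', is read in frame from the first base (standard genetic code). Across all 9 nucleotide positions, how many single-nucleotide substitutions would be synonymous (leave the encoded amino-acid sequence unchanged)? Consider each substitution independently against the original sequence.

9

Codon 1 (TTA, Leu): 2 synonymous substitutions.
Codon 2 (GTT, Val): 3 synonymous substitutions.
Codon 3 (CGA, Arg): 4 synonymous substitutions.
Total: 2 + 3 + 4 = 9.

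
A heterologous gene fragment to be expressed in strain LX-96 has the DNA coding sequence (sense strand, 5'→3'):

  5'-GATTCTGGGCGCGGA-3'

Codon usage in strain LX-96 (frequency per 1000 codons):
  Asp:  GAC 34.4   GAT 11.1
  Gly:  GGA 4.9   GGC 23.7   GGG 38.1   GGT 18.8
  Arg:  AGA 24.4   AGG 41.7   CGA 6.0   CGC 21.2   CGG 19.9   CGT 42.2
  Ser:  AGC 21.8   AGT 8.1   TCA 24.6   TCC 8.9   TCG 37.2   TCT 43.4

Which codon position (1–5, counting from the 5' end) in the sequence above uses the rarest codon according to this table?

5

Codon 1 GAT (Asp): 11.1 per 1000.
Codon 2 TCT (Ser): 43.4 per 1000.
Codon 3 GGG (Gly): 38.1 per 1000.
Codon 4 CGC (Arg): 21.2 per 1000.
Codon 5 GGA (Gly): 4.9 per 1000.
Lowest frequency is 4.9 at codon 5.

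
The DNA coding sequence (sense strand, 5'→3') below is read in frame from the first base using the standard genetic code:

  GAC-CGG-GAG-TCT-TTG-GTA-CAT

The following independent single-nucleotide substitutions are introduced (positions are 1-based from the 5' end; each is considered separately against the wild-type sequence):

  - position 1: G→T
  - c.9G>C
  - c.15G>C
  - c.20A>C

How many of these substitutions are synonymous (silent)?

0

Codon 1: GAC (Asp) → TAC (Tyr) — missense.
Codon 3: GAG (Glu) → GAC (Asp) — missense.
Codon 5: TTG (Leu) → TTC (Phe) — missense.
Codon 7: CAT (His) → CCT (Pro) — missense.
Synonymous: 0 of 4.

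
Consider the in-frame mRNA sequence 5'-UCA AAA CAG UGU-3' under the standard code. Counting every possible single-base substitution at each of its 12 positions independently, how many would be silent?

6

Codon 1 (UCA, Ser): 3 synonymous substitutions.
Codon 2 (AAA, Lys): 1 synonymous substitution.
Codon 3 (CAG, Gln): 1 synonymous substitution.
Codon 4 (UGU, Cys): 1 synonymous substitution.
Total: 3 + 1 + 1 + 1 = 6.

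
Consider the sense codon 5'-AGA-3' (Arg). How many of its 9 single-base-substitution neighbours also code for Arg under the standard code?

2

Position 1: CGA → 1 synonymous.
Position 2: none → 0 synonymous.
Position 3: AGG → 1 synonymous.
Total: 1 + 0 + 1 = 2.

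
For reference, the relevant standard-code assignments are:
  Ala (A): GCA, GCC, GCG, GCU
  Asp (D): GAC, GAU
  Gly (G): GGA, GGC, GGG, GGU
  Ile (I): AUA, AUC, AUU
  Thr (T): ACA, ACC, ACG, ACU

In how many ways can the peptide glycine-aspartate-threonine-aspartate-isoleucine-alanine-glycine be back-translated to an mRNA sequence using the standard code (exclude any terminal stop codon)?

3072

Gly: 4 codons.
Asp: 2 codons.
Thr: 4 codons.
Asp: 2 codons.
Ile: 3 codons.
Ala: 4 codons.
Gly: 4 codons.
4 × 2 × 4 × 2 × 3 × 4 × 4 = 3072.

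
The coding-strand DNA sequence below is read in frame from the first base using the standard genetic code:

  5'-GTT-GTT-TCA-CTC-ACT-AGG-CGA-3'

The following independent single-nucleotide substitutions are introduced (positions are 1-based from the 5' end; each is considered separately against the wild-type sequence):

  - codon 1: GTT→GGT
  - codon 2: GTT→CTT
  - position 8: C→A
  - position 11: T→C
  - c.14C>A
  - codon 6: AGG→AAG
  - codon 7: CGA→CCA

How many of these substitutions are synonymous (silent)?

0

Codon 1: GTT (Val) → GGT (Gly) — missense.
Codon 2: GTT (Val) → CTT (Leu) — missense.
Codon 3: TCA (Ser) → TAA (Stop) — nonsense.
Codon 4: CTC (Leu) → CCC (Pro) — missense.
Codon 5: ACT (Thr) → AAT (Asn) — missense.
Codon 6: AGG (Arg) → AAG (Lys) — missense.
Codon 7: CGA (Arg) → CCA (Pro) — missense.
Synonymous: 0 of 7.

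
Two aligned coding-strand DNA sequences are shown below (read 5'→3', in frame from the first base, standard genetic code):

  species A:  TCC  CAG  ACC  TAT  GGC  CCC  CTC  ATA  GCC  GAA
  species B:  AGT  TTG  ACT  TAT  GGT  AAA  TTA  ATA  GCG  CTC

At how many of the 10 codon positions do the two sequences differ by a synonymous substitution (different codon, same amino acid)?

Codon 1: TCC Ser / AGT Ser — synonymous.
Codon 2: CAG Gln / TTG Leu — nonsynonymous.
Codon 3: ACC Thr / ACT Thr — synonymous.
Codon 4: TAT Tyr / TAT Tyr — identical.
Codon 5: GGC Gly / GGT Gly — synonymous.
Codon 6: CCC Pro / AAA Lys — nonsynonymous.
Codon 7: CTC Leu / TTA Leu — synonymous.
Codon 8: ATA Ile / ATA Ile — identical.
Codon 9: GCC Ala / GCG Ala — synonymous.
Codon 10: GAA Glu / CTC Leu — nonsynonymous.
Synonymous differences: 5.

5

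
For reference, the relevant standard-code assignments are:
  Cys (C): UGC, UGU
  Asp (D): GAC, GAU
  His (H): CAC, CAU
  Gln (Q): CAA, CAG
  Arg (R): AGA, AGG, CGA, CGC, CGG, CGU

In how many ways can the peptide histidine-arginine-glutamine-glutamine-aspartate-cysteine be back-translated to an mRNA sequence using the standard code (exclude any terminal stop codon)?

His: 2 codons.
Arg: 6 codons.
Gln: 2 codons.
Gln: 2 codons.
Asp: 2 codons.
Cys: 2 codons.
2 × 6 × 2 × 2 × 2 × 2 = 192.

192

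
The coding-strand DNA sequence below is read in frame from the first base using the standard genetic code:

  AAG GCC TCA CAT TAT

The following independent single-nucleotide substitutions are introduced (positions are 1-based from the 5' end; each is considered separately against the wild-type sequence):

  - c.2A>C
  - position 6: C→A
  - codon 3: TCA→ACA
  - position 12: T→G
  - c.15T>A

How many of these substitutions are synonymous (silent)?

Codon 1: AAG (Lys) → ACG (Thr) — missense.
Codon 2: GCC (Ala) → GCA (Ala) — synonymous.
Codon 3: TCA (Ser) → ACA (Thr) — missense.
Codon 4: CAT (His) → CAG (Gln) — missense.
Codon 5: TAT (Tyr) → TAA (Stop) — nonsense.
Synonymous: 1 of 5.

1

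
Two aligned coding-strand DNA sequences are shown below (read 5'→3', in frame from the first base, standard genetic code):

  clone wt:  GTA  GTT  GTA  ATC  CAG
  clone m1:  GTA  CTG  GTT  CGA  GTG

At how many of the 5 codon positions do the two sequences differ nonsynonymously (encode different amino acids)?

3

Codon 1: GTA Val / GTA Val — identical.
Codon 2: GTT Val / CTG Leu — nonsynonymous.
Codon 3: GTA Val / GTT Val — synonymous.
Codon 4: ATC Ile / CGA Arg — nonsynonymous.
Codon 5: CAG Gln / GTG Val — nonsynonymous.
Nonsynonymous differences: 3.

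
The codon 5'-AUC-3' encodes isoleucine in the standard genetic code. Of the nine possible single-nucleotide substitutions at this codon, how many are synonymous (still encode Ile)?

Position 1: none → 0 synonymous.
Position 2: none → 0 synonymous.
Position 3: AUU, AUA → 2 synonymous.
Total: 0 + 0 + 2 = 2.

2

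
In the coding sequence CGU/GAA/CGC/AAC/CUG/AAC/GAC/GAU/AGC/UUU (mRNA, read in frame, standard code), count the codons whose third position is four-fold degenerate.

3

Codon 1 CGU (Arg): third position 4-fold.
Codon 2 GAA (Glu): third position 2-fold.
Codon 3 CGC (Arg): third position 4-fold.
Codon 4 AAC (Asn): third position 2-fold.
Codon 5 CUG (Leu): third position 4-fold.
Codon 6 AAC (Asn): third position 2-fold.
Codon 7 GAC (Asp): third position 2-fold.
Codon 8 GAU (Asp): third position 2-fold.
Codon 9 AGC (Ser): third position 2-fold.
Codon 10 UUU (Phe): third position 2-fold.
Four-fold degenerate third positions: 3.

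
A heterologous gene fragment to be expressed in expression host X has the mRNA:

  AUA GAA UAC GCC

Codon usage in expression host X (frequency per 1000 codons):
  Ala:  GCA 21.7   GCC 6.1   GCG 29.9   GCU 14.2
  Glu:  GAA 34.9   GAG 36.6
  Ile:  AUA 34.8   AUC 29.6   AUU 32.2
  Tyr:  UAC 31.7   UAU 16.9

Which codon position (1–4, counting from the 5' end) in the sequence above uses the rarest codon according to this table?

Codon 1 AUA (Ile): 34.8 per 1000.
Codon 2 GAA (Glu): 34.9 per 1000.
Codon 3 UAC (Tyr): 31.7 per 1000.
Codon 4 GCC (Ala): 6.1 per 1000.
Lowest frequency is 6.1 at codon 4.

4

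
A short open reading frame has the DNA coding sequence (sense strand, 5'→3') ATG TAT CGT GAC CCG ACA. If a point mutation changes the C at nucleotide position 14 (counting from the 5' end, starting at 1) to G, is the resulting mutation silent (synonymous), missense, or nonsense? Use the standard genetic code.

missense

Position 14 falls in codon 5: CCG → Pro.
After the substitution the codon is CGG → Arg.
Pro ≠ Arg, so this is a missense mutation.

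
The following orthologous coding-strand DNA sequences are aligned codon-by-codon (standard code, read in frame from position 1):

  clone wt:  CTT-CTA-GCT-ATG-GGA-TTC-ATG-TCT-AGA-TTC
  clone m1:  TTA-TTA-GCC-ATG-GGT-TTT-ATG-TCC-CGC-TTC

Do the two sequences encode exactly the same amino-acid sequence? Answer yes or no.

Codon 1: CTT Leu / TTA Leu — synonymous.
Codon 2: CTA Leu / TTA Leu — synonymous.
Codon 3: GCT Ala / GCC Ala — synonymous.
Codon 4: ATG Met / ATG Met — identical.
Codon 5: GGA Gly / GGT Gly — synonymous.
Codon 6: TTC Phe / TTT Phe — synonymous.
Codon 7: ATG Met / ATG Met — identical.
Codon 8: TCT Ser / TCC Ser — synonymous.
Codon 9: AGA Arg / CGC Arg — synonymous.
Codon 10: TTC Phe / TTC Phe — identical.
Nonsynonymous differences: 0 → same protein.

yes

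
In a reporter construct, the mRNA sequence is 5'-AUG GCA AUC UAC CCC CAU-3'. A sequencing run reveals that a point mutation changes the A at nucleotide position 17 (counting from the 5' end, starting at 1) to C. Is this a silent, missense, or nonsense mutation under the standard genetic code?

missense

Position 17 falls in codon 6: CAU → His.
After the substitution the codon is CCU → Pro.
His ≠ Pro, so this is a missense mutation.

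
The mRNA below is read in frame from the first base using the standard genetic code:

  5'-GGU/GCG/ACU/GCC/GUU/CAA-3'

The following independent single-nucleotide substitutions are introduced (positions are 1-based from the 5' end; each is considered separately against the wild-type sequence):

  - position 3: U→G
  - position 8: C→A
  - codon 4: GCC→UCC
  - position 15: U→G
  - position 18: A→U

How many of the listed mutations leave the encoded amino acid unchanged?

Codon 1: GGU (Gly) → GGG (Gly) — synonymous.
Codon 3: ACU (Thr) → AAU (Asn) — missense.
Codon 4: GCC (Ala) → UCC (Ser) — missense.
Codon 5: GUU (Val) → GUG (Val) — synonymous.
Codon 6: CAA (Gln) → CAU (His) — missense.
Synonymous: 2 of 5.

2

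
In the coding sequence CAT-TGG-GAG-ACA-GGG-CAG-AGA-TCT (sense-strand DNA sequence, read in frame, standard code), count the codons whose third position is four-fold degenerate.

Codon 1 CAT (His): third position 2-fold.
Codon 2 TGG (Trp): third position 1-fold.
Codon 3 GAG (Glu): third position 2-fold.
Codon 4 ACA (Thr): third position 4-fold.
Codon 5 GGG (Gly): third position 4-fold.
Codon 6 CAG (Gln): third position 2-fold.
Codon 7 AGA (Arg): third position 2-fold.
Codon 8 TCT (Ser): third position 4-fold.
Four-fold degenerate third positions: 3.

3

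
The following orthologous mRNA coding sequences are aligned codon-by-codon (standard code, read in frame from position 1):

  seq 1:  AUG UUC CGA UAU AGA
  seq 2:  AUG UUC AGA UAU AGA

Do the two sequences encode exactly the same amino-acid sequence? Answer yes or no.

Codon 1: AUG Met / AUG Met — identical.
Codon 2: UUC Phe / UUC Phe — identical.
Codon 3: CGA Arg / AGA Arg — synonymous.
Codon 4: UAU Tyr / UAU Tyr — identical.
Codon 5: AGA Arg / AGA Arg — identical.
Nonsynonymous differences: 0 → same protein.

yes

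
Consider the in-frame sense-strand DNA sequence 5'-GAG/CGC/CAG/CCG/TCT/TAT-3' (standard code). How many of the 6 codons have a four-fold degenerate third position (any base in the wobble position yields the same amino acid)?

Codon 1 GAG (Glu): third position 2-fold.
Codon 2 CGC (Arg): third position 4-fold.
Codon 3 CAG (Gln): third position 2-fold.
Codon 4 CCG (Pro): third position 4-fold.
Codon 5 TCT (Ser): third position 4-fold.
Codon 6 TAT (Tyr): third position 2-fold.
Four-fold degenerate third positions: 3.

3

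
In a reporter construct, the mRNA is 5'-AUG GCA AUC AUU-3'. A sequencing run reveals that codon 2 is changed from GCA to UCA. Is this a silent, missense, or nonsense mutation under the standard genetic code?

missense

Position 4 falls in codon 2: GCA → Ala.
After the substitution the codon is UCA → Ser.
Ala ≠ Ser, so this is a missense mutation.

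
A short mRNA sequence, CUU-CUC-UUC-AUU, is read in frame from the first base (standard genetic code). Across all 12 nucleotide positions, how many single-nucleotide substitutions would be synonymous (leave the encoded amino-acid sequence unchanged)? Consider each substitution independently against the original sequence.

9

Codon 1 (CUU, Leu): 3 synonymous substitutions.
Codon 2 (CUC, Leu): 3 synonymous substitutions.
Codon 3 (UUC, Phe): 1 synonymous substitution.
Codon 4 (AUU, Ile): 2 synonymous substitutions.
Total: 3 + 3 + 1 + 2 = 9.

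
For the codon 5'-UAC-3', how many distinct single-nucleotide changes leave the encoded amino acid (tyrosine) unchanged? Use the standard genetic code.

1

Position 1: none → 0 synonymous.
Position 2: none → 0 synonymous.
Position 3: UAU → 1 synonymous.
Total: 0 + 0 + 1 = 1.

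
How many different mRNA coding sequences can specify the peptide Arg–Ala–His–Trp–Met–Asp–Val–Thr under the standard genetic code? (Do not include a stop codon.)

1536

Arg: 6 codons.
Ala: 4 codons.
His: 2 codons.
Trp: 1 codon.
Met: 1 codon.
Asp: 2 codons.
Val: 4 codons.
Thr: 4 codons.
6 × 4 × 2 × 1 × 1 × 2 × 4 × 4 = 1536.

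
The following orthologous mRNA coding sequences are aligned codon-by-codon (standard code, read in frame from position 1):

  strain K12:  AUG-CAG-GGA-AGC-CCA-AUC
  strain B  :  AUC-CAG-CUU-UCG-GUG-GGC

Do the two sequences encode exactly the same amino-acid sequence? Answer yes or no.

Codon 1: AUG Met / AUC Ile — nonsynonymous.
Codon 2: CAG Gln / CAG Gln — identical.
Codon 3: GGA Gly / CUU Leu — nonsynonymous.
Codon 4: AGC Ser / UCG Ser — synonymous.
Codon 5: CCA Pro / GUG Val — nonsynonymous.
Codon 6: AUC Ile / GGC Gly — nonsynonymous.
Nonsynonymous differences: 4 → different protein.

no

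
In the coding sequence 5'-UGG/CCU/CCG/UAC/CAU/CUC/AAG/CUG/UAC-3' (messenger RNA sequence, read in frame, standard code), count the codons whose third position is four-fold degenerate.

4

Codon 1 UGG (Trp): third position 1-fold.
Codon 2 CCU (Pro): third position 4-fold.
Codon 3 CCG (Pro): third position 4-fold.
Codon 4 UAC (Tyr): third position 2-fold.
Codon 5 CAU (His): third position 2-fold.
Codon 6 CUC (Leu): third position 4-fold.
Codon 7 AAG (Lys): third position 2-fold.
Codon 8 CUG (Leu): third position 4-fold.
Codon 9 UAC (Tyr): third position 2-fold.
Four-fold degenerate third positions: 4.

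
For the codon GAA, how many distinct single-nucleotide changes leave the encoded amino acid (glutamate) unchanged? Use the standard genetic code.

1

Position 1: none → 0 synonymous.
Position 2: none → 0 synonymous.
Position 3: GAG → 1 synonymous.
Total: 0 + 0 + 1 = 1.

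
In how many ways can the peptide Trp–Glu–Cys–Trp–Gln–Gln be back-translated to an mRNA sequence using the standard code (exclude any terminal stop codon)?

Trp: 1 codon.
Glu: 2 codons.
Cys: 2 codons.
Trp: 1 codon.
Gln: 2 codons.
Gln: 2 codons.
1 × 2 × 2 × 1 × 2 × 2 = 16.

16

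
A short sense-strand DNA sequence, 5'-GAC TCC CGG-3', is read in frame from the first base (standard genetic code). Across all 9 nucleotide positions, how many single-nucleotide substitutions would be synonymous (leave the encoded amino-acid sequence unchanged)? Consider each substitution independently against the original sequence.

Codon 1 (GAC, Asp): 1 synonymous substitution.
Codon 2 (TCC, Ser): 3 synonymous substitutions.
Codon 3 (CGG, Arg): 4 synonymous substitutions.
Total: 1 + 3 + 4 = 8.

8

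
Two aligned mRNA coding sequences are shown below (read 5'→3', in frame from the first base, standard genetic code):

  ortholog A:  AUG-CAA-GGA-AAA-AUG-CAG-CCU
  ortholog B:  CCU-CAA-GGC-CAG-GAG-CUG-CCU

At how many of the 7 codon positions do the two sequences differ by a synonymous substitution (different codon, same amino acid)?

1

Codon 1: AUG Met / CCU Pro — nonsynonymous.
Codon 2: CAA Gln / CAA Gln — identical.
Codon 3: GGA Gly / GGC Gly — synonymous.
Codon 4: AAA Lys / CAG Gln — nonsynonymous.
Codon 5: AUG Met / GAG Glu — nonsynonymous.
Codon 6: CAG Gln / CUG Leu — nonsynonymous.
Codon 7: CCU Pro / CCU Pro — identical.
Synonymous differences: 1.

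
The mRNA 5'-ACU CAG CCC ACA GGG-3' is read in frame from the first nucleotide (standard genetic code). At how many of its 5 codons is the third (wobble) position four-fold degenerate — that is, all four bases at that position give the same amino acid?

Codon 1 ACU (Thr): third position 4-fold.
Codon 2 CAG (Gln): third position 2-fold.
Codon 3 CCC (Pro): third position 4-fold.
Codon 4 ACA (Thr): third position 4-fold.
Codon 5 GGG (Gly): third position 4-fold.
Four-fold degenerate third positions: 4.

4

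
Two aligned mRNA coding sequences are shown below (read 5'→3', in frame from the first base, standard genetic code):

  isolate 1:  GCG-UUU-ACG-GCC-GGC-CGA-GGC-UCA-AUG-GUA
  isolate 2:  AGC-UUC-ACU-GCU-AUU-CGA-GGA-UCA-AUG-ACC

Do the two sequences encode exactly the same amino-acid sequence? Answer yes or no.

no

Codon 1: GCG Ala / AGC Ser — nonsynonymous.
Codon 2: UUU Phe / UUC Phe — synonymous.
Codon 3: ACG Thr / ACU Thr — synonymous.
Codon 4: GCC Ala / GCU Ala — synonymous.
Codon 5: GGC Gly / AUU Ile — nonsynonymous.
Codon 6: CGA Arg / CGA Arg — identical.
Codon 7: GGC Gly / GGA Gly — synonymous.
Codon 8: UCA Ser / UCA Ser — identical.
Codon 9: AUG Met / AUG Met — identical.
Codon 10: GUA Val / ACC Thr — nonsynonymous.
Nonsynonymous differences: 3 → different protein.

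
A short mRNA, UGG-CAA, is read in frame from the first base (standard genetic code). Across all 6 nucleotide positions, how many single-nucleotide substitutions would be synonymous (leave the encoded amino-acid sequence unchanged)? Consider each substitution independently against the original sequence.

Codon 1 (UGG, Trp): 0 synonymous substitutions.
Codon 2 (CAA, Gln): 1 synonymous substitution.
Total: 0 + 1 = 1.

1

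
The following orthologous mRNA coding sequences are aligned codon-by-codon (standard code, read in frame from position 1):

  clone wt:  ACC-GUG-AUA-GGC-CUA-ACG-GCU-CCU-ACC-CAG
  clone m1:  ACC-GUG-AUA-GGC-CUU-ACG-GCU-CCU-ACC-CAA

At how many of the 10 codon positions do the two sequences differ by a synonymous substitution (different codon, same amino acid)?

Codon 1: ACC Thr / ACC Thr — identical.
Codon 2: GUG Val / GUG Val — identical.
Codon 3: AUA Ile / AUA Ile — identical.
Codon 4: GGC Gly / GGC Gly — identical.
Codon 5: CUA Leu / CUU Leu — synonymous.
Codon 6: ACG Thr / ACG Thr — identical.
Codon 7: GCU Ala / GCU Ala — identical.
Codon 8: CCU Pro / CCU Pro — identical.
Codon 9: ACC Thr / ACC Thr — identical.
Codon 10: CAG Gln / CAA Gln — synonymous.
Synonymous differences: 2.

2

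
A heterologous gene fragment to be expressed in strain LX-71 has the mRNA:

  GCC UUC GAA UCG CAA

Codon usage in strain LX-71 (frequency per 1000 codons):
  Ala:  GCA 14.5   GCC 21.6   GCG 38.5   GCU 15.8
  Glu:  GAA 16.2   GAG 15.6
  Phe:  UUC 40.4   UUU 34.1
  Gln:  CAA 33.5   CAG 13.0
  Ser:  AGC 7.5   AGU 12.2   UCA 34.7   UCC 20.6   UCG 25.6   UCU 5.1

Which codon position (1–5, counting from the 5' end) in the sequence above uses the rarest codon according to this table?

3

Codon 1 GCC (Ala): 21.6 per 1000.
Codon 2 UUC (Phe): 40.4 per 1000.
Codon 3 GAA (Glu): 16.2 per 1000.
Codon 4 UCG (Ser): 25.6 per 1000.
Codon 5 CAA (Gln): 33.5 per 1000.
Lowest frequency is 16.2 at codon 3.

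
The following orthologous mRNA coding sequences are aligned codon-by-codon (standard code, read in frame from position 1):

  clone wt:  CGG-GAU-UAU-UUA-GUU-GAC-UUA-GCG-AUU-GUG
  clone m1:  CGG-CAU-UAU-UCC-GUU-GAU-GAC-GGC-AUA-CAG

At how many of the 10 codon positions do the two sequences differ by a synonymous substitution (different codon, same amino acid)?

Codon 1: CGG Arg / CGG Arg — identical.
Codon 2: GAU Asp / CAU His — nonsynonymous.
Codon 3: UAU Tyr / UAU Tyr — identical.
Codon 4: UUA Leu / UCC Ser — nonsynonymous.
Codon 5: GUU Val / GUU Val — identical.
Codon 6: GAC Asp / GAU Asp — synonymous.
Codon 7: UUA Leu / GAC Asp — nonsynonymous.
Codon 8: GCG Ala / GGC Gly — nonsynonymous.
Codon 9: AUU Ile / AUA Ile — synonymous.
Codon 10: GUG Val / CAG Gln — nonsynonymous.
Synonymous differences: 2.

2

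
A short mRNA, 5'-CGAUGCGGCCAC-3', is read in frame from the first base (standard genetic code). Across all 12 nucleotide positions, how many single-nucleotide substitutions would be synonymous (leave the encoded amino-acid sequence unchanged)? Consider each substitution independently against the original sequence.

Codon 1 (CGA, Arg): 4 synonymous substitutions.
Codon 2 (UGC, Cys): 1 synonymous substitution.
Codon 3 (GGC, Gly): 3 synonymous substitutions.
Codon 4 (CAC, His): 1 synonymous substitution.
Total: 4 + 1 + 3 + 1 = 9.

9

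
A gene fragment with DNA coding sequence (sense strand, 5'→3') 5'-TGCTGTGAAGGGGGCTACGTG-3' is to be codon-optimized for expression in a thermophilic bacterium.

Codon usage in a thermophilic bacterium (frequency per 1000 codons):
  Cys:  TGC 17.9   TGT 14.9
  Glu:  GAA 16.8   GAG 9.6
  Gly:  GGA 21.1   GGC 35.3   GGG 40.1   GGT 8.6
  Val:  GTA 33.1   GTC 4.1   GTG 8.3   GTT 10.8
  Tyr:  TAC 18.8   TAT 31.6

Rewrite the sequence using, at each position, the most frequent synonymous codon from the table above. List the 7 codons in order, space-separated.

Codon 1 (Cys): best is TGC at 17.9.
Codon 2 (Cys): best is TGC at 17.9.
Codon 3 (Glu): best is GAA at 16.8.
Codon 4 (Gly): best is GGG at 40.1.
Codon 5 (Gly): best is GGG at 40.1.
Codon 6 (Tyr): best is TAT at 31.6.
Codon 7 (Val): best is GTA at 33.1.

TGC TGC GAA GGG GGG TAT GTA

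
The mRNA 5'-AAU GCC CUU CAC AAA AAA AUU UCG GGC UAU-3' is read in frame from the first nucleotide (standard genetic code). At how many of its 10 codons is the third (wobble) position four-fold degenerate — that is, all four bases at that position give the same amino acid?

4

Codon 1 AAU (Asn): third position 2-fold.
Codon 2 GCC (Ala): third position 4-fold.
Codon 3 CUU (Leu): third position 4-fold.
Codon 4 CAC (His): third position 2-fold.
Codon 5 AAA (Lys): third position 2-fold.
Codon 6 AAA (Lys): third position 2-fold.
Codon 7 AUU (Ile): third position 3-fold.
Codon 8 UCG (Ser): third position 4-fold.
Codon 9 GGC (Gly): third position 4-fold.
Codon 10 UAU (Tyr): third position 2-fold.
Four-fold degenerate third positions: 4.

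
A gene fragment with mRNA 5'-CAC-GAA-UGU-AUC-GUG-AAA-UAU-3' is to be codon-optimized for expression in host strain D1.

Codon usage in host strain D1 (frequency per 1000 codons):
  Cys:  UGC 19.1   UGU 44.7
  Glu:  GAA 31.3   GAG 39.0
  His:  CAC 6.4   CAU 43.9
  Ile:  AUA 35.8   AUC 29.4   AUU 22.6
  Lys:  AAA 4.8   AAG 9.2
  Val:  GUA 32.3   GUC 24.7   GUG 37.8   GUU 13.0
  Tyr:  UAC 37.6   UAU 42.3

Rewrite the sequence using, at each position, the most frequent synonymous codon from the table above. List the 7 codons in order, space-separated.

Codon 1 (His): best is CAU at 43.9.
Codon 2 (Glu): best is GAG at 39.0.
Codon 3 (Cys): best is UGU at 44.7.
Codon 4 (Ile): best is AUA at 35.8.
Codon 5 (Val): best is GUG at 37.8.
Codon 6 (Lys): best is AAG at 9.2.
Codon 7 (Tyr): best is UAU at 42.3.

CAU GAG UGU AUA GUG AAG UAU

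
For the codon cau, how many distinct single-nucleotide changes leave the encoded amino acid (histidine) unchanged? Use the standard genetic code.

1

Position 1: none → 0 synonymous.
Position 2: none → 0 synonymous.
Position 3: CAC → 1 synonymous.
Total: 0 + 0 + 1 = 1.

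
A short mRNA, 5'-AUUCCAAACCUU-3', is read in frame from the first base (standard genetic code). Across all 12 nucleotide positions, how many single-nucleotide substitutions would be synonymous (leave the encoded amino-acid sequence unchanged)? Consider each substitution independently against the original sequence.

Codon 1 (AUU, Ile): 2 synonymous substitutions.
Codon 2 (CCA, Pro): 3 synonymous substitutions.
Codon 3 (AAC, Asn): 1 synonymous substitution.
Codon 4 (CUU, Leu): 3 synonymous substitutions.
Total: 2 + 3 + 1 + 3 = 9.

9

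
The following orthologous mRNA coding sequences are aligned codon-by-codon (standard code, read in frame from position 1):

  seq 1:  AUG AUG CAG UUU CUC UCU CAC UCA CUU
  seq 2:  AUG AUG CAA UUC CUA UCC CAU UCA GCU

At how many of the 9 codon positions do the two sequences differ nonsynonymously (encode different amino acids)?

1

Codon 1: AUG Met / AUG Met — identical.
Codon 2: AUG Met / AUG Met — identical.
Codon 3: CAG Gln / CAA Gln — synonymous.
Codon 4: UUU Phe / UUC Phe — synonymous.
Codon 5: CUC Leu / CUA Leu — synonymous.
Codon 6: UCU Ser / UCC Ser — synonymous.
Codon 7: CAC His / CAU His — synonymous.
Codon 8: UCA Ser / UCA Ser — identical.
Codon 9: CUU Leu / GCU Ala — nonsynonymous.
Nonsynonymous differences: 1.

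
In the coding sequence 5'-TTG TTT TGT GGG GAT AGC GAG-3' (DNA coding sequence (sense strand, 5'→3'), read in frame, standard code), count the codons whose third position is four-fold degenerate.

1

Codon 1 TTG (Leu): third position 2-fold.
Codon 2 TTT (Phe): third position 2-fold.
Codon 3 TGT (Cys): third position 2-fold.
Codon 4 GGG (Gly): third position 4-fold.
Codon 5 GAT (Asp): third position 2-fold.
Codon 6 AGC (Ser): third position 2-fold.
Codon 7 GAG (Glu): third position 2-fold.
Four-fold degenerate third positions: 1.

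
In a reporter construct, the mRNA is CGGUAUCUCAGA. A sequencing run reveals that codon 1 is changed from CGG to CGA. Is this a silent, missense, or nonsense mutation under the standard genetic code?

Position 3 falls in codon 1: CGG → Arg.
After the substitution the codon is CGA → Arg.
Both encode Arg, so the change is synonymous.

silent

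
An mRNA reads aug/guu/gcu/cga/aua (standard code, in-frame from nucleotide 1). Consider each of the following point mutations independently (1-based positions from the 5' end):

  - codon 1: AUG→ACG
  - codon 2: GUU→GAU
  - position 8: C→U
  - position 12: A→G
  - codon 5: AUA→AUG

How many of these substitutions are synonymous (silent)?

1

Codon 1: AUG (Met) → ACG (Thr) — missense.
Codon 2: GUU (Val) → GAU (Asp) — missense.
Codon 3: GCU (Ala) → GUU (Val) — missense.
Codon 4: CGA (Arg) → CGG (Arg) — synonymous.
Codon 5: AUA (Ile) → AUG (Met) — missense.
Synonymous: 1 of 5.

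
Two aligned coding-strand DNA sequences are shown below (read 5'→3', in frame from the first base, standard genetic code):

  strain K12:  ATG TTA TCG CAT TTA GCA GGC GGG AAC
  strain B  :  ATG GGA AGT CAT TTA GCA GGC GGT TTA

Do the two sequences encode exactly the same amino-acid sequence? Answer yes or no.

Codon 1: ATG Met / ATG Met — identical.
Codon 2: TTA Leu / GGA Gly — nonsynonymous.
Codon 3: TCG Ser / AGT Ser — synonymous.
Codon 4: CAT His / CAT His — identical.
Codon 5: TTA Leu / TTA Leu — identical.
Codon 6: GCA Ala / GCA Ala — identical.
Codon 7: GGC Gly / GGC Gly — identical.
Codon 8: GGG Gly / GGT Gly — synonymous.
Codon 9: AAC Asn / TTA Leu — nonsynonymous.
Nonsynonymous differences: 2 → different protein.

no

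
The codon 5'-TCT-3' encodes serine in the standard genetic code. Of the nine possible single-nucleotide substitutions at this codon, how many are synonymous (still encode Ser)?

3

Position 1: none → 0 synonymous.
Position 2: none → 0 synonymous.
Position 3: TCC, TCA, TCG → 3 synonymous.
Total: 0 + 0 + 3 = 3.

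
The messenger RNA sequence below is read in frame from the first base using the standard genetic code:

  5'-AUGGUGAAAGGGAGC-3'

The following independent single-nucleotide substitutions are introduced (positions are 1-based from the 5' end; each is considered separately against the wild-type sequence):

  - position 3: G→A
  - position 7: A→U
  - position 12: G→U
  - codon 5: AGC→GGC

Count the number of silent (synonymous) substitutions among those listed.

1

Codon 1: AUG (Met) → AUA (Ile) — missense.
Codon 3: AAA (Lys) → UAA (Stop) — nonsense.
Codon 4: GGG (Gly) → GGU (Gly) — synonymous.
Codon 5: AGC (Ser) → GGC (Gly) — missense.
Synonymous: 1 of 4.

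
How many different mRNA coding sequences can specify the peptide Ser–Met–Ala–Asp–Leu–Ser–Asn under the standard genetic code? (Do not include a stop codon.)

Ser: 6 codons.
Met: 1 codon.
Ala: 4 codons.
Asp: 2 codons.
Leu: 6 codons.
Ser: 6 codons.
Asn: 2 codons.
6 × 1 × 4 × 2 × 6 × 6 × 2 = 3456.

3456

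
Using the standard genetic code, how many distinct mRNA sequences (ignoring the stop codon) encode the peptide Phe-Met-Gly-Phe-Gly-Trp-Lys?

Phe: 2 codons.
Met: 1 codon.
Gly: 4 codons.
Phe: 2 codons.
Gly: 4 codons.
Trp: 1 codon.
Lys: 2 codons.
2 × 1 × 4 × 2 × 4 × 1 × 2 = 128.

128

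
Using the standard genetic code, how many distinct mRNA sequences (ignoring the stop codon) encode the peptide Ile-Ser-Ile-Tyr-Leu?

Ile: 3 codons.
Ser: 6 codons.
Ile: 3 codons.
Tyr: 2 codons.
Leu: 6 codons.
3 × 6 × 3 × 2 × 6 = 648.

648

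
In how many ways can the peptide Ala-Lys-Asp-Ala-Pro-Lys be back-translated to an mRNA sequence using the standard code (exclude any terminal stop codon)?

512

Ala: 4 codons.
Lys: 2 codons.
Asp: 2 codons.
Ala: 4 codons.
Pro: 4 codons.
Lys: 2 codons.
4 × 2 × 2 × 4 × 4 × 2 = 512.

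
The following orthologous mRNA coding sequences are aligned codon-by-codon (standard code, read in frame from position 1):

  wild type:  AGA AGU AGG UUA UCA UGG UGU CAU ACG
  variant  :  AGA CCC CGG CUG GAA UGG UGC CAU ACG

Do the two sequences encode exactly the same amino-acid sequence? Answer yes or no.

Codon 1: AGA Arg / AGA Arg — identical.
Codon 2: AGU Ser / CCC Pro — nonsynonymous.
Codon 3: AGG Arg / CGG Arg — synonymous.
Codon 4: UUA Leu / CUG Leu — synonymous.
Codon 5: UCA Ser / GAA Glu — nonsynonymous.
Codon 6: UGG Trp / UGG Trp — identical.
Codon 7: UGU Cys / UGC Cys — synonymous.
Codon 8: CAU His / CAU His — identical.
Codon 9: ACG Thr / ACG Thr — identical.
Nonsynonymous differences: 2 → different protein.

no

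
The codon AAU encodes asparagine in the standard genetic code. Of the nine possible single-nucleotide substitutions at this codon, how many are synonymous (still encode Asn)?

Position 1: none → 0 synonymous.
Position 2: none → 0 synonymous.
Position 3: AAC → 1 synonymous.
Total: 0 + 0 + 1 = 1.

1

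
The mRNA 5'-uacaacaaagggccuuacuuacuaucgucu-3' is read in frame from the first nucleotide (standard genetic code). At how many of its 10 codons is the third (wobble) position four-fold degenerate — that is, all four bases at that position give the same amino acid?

Codon 1 UAC (Tyr): third position 2-fold.
Codon 2 AAC (Asn): third position 2-fold.
Codon 3 AAA (Lys): third position 2-fold.
Codon 4 GGG (Gly): third position 4-fold.
Codon 5 CCU (Pro): third position 4-fold.
Codon 6 UAC (Tyr): third position 2-fold.
Codon 7 UUA (Leu): third position 2-fold.
Codon 8 CUA (Leu): third position 4-fold.
Codon 9 UCG (Ser): third position 4-fold.
Codon 10 UCU (Ser): third position 4-fold.
Four-fold degenerate third positions: 5.

5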